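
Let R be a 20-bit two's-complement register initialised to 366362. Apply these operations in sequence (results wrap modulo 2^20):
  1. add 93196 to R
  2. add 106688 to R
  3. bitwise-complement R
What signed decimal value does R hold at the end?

482329

Start: R = 366362 = 01011001011100011010.
R = 366362 + 93196 = 459558 = 01110000001100100110
R = 459558 + 106688 = 566246; wraps to -482330 = 10001010001111100110
R = NOT 10001010001111100110 = 01110101110000011001 = 482329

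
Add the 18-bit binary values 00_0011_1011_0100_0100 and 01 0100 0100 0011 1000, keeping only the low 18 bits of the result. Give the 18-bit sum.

010111111101111100

  000011101101000100
+ 010100010000111000
= 010111111101111100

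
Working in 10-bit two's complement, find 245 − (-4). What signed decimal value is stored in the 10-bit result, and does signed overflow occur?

249; no overflow

245 → 0011110101
-4 → 1111111100
Subtract via negate-and-add: invert 1111111100 + 1 = 0000000100 (i.e. 4).
  0011110101
+ 0000000100
= 0011111001
Result 0011111001: MSB = 0 → value 249.
Both addends (after negating the subtrahend) are non-negative and so is the stored result: no signed overflow.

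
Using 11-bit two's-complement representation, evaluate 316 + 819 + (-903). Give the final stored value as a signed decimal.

316 + 819 = 1135 → wraps to -913 (10001101111)
-913 + (-903) = -1816 → wraps to 232 (00011101000)

232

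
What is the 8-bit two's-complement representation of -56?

11001000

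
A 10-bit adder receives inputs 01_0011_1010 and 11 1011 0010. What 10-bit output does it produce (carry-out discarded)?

0011101100

  0100111010
+ 1110110010
= 0011101100  (discard carry-out 1)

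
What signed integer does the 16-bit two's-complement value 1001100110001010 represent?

-26230

MSB is 1, so the value is negative.
Invert: 0110011001110101. Add 1: 0110011001110110 = 26230. So the value is −26230.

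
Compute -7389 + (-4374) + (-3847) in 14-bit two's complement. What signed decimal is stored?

-7389 + (-4374) = -11763 → wraps to 4621 (01001000001101)
4621 + (-3847) = 774 (00001100000110)

774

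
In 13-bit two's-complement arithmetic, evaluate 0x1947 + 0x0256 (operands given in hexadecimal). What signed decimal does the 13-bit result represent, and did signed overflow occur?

0x1947 = 1100101000111 = -1721 (signed)
0x0256 = 0001001010110 = 598 (signed)
  1100101000111
+ 0001001010110
= 1101110011101
Result 1101110011101: MSB = 1 → 7069 − 8192 = -1123.
Addends have opposite signs, so signed overflow cannot occur.

-1123; no overflow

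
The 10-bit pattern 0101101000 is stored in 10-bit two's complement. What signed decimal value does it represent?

MSB is 0, so the value is non-negative: 0101101000 = 360.

360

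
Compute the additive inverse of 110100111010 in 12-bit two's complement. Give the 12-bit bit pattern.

Invert: 001011000101. Add 1: 001011000110.
Check: 110100111010 = -710, 001011000110 = 710.

001011000110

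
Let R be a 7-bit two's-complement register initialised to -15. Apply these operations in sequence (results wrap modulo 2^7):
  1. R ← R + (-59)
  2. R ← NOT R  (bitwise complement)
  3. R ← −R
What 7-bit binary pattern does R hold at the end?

0110111

Start: R = -15 = 1110001.
R = -15 + (-59) = -74; wraps to 54 = 0110110
R = NOT 0110110 = 1001001 = -55
R = −(-55) = 55 = 0110111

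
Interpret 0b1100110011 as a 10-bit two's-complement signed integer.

MSB is 1, so the value is negative.
Unsigned reading: 819. Subtract 2^10 = 1024: 819 − 1024 = -205.

-205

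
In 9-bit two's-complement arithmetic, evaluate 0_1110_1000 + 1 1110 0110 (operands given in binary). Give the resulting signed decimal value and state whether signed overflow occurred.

0_1110_1000 → 011101000 = 232 (signed)
1 1110 0110 → 111100110 = -26 (signed)
  011101000
+ 111100110
= 011001110  (discard carry-out 1)
Result 011001110: MSB = 0 → value 206.
Addends have opposite signs, so signed overflow cannot occur.

206; no overflow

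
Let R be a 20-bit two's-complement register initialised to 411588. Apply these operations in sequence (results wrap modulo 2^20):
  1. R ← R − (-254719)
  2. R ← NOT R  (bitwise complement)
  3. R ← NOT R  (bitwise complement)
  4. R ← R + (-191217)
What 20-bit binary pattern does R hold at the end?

01110011111111010010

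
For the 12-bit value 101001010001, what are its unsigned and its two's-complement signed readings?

Unsigned: 101001010001 = 2641.
Signed: MSB=1 → 2641 − 4096 = -1455.

unsigned = 2641, signed = -1455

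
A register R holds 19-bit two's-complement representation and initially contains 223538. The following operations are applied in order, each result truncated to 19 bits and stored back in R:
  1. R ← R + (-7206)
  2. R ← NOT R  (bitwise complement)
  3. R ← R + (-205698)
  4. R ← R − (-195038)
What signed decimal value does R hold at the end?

-226993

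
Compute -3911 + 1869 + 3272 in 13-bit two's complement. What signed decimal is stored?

-3911 + 1869 = -2042 (1100000000110)
-2042 + 3272 = 1230 (0010011001110)

1230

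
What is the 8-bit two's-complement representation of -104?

|-104| = 104 = 01101000 in 8 bits.
Invert the bits: 10010111. Add 1: 10011000.
Check: 10011000 reads as 152 − 256 = -104.

10011000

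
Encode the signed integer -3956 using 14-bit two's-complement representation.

|-3956| = 3956 = 00111101110100 in 14 bits.
Invert the bits: 11000010001011. Add 1: 11000010001100.
Check: 11000010001100 reads as 12428 − 16384 = -3956.

11000010001100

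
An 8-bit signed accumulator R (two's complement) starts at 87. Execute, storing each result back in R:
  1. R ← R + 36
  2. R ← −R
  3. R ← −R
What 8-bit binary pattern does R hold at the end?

01111011

Start: R = 87 = 01010111.
R = 87 + 36 = 123 = 01111011
R = −(123) = -123 = 10000101
R = −(-123) = 123 = 01111011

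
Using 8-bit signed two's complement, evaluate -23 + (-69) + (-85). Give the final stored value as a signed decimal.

79

-23 + (-69) = -92 (10100100)
-92 + (-85) = -177 → wraps to 79 (01001111)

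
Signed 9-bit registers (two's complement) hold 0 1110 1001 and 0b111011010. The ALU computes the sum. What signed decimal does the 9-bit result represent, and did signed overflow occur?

0 1110 1001 → 011101001 = 233 (signed)
0b111011010 → 111011010 = -38 (signed)
  011101001
+ 111011010
= 011000011  (discard carry-out 1)
Result 011000011: MSB = 0 → value 195.
Addends have opposite signs, so signed overflow cannot occur.

195; no overflow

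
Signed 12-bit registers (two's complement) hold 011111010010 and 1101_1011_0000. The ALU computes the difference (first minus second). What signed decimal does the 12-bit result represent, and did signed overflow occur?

-1502; overflow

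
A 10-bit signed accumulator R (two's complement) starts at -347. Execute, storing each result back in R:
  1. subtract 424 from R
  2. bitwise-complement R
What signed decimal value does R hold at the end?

Start: R = -347 = 1010100101.
R = -347 − 424 = -771; wraps to 253 = 0011111101
R = NOT 0011111101 = 1100000010 = -254

-254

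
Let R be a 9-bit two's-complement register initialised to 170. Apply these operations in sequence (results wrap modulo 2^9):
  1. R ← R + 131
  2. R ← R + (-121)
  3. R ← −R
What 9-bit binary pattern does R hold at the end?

101001100

Start: R = 170 = 010101010.
R = 170 + 131 = 301; wraps to -211 = 100101101
R = -211 + (-121) = -332; wraps to 180 = 010110100
R = −(180) = -180 = 101001100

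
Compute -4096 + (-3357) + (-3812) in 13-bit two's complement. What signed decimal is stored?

-3073

-4096 + (-3357) = -7453 → wraps to 739 (0001011100011)
739 + (-3812) = -3073 (1001111111111)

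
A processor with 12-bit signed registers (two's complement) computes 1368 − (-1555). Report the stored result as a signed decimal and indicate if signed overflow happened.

-1173; overflow

1368 → 010101011000
-1555 → 100111101101
Subtract via negate-and-add: invert 100111101101 + 1 = 011000010011 (i.e. 1555).
  010101011000
+ 011000010011
= 101101101011
Result 101101101011: MSB = 1 → 2923 − 4096 = -1173.
Both addends (after negating the subtrahend) are non-negative but the stored result is negative: signed overflow. The true value 1368 − (-1555) = 2923 lies outside [-2048, 2047].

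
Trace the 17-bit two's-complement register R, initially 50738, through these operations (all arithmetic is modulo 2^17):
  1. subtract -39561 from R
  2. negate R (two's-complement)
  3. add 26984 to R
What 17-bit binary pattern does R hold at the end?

Start: R = 50738 = 01100011000110010.
R = 50738 − (-39561) = 90299; wraps to -40773 = 10110000010111011
R = −(-40773) = 40773 = 01001111101000101
R = 40773 + 26984 = 67757; wraps to -63315 = 10000100010101101

10000100010101101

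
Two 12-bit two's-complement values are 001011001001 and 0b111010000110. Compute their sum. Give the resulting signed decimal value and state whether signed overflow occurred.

001011001001 = 713 (signed)
0b111010000110 → 111010000110 = -378 (signed)
  001011001001
+ 111010000110
= 000101001111  (discard carry-out 1)
Result 000101001111: MSB = 0 → value 335.
Addends have opposite signs, so signed overflow cannot occur.

335; no overflow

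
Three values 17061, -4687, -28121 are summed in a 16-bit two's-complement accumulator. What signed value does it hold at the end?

17061 + (-4687) = 12374 (0011000001010110)
12374 + (-28121) = -15747 (1100001001111101)

-15747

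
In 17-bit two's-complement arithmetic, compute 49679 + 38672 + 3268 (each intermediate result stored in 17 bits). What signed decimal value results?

49679 + 38672 = 88351 → wraps to -42721 (10101100100011111)
-42721 + 3268 = -39453 (10110010111100011)

-39453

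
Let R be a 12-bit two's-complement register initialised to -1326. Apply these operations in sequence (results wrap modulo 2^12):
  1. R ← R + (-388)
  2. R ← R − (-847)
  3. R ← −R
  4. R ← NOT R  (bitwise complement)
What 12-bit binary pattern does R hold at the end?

110010011100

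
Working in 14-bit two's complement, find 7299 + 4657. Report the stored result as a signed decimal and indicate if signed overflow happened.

7299 → 01110010000011
4657 → 01001000110001
  01110010000011
+ 01001000110001
= 10111010110100
Result 10111010110100: MSB = 1 → 11956 − 16384 = -4428.
Both addends are non-negative but the stored result is negative: signed overflow. The true value 7299 + 4657 = 11956 lies outside [-8192, 8191].

-4428; overflow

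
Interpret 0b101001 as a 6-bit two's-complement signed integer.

MSB is 1, so the value is negative.
Invert: 010110. Add 1: 010111 = 23. So the value is −23.

-23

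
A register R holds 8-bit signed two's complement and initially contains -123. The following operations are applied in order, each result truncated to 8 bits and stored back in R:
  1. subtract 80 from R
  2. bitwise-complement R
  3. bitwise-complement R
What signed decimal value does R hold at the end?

53

Start: R = -123 = 10000101.
R = -123 − 80 = -203; wraps to 53 = 00110101
R = NOT 00110101 = 11001010 = -54
R = NOT 11001010 = 00110101 = 53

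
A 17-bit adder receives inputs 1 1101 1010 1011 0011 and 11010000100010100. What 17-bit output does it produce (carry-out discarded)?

10111101111000111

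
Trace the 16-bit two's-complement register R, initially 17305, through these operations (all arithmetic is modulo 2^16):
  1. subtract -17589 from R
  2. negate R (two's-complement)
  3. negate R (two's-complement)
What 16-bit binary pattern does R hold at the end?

1000100001001110

Start: R = 17305 = 0100001110011001.
R = 17305 − (-17589) = 34894; wraps to -30642 = 1000100001001110
R = −(-30642) = 30642 = 0111011110110010
R = −(30642) = -30642 = 1000100001001110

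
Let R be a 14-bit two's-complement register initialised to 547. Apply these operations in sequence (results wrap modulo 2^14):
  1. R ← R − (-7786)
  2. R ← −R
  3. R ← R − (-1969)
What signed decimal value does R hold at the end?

-6364

Start: R = 547 = 00001000100011.
R = 547 − (-7786) = 8333; wraps to -8051 = 10000010001101
R = −(-8051) = 8051 = 01111101110011
R = 8051 − (-1969) = 10020; wraps to -6364 = 10011100100100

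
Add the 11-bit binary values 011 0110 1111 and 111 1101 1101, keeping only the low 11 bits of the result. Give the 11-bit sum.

01101001100

  01101101111
+ 11111011101
= 01101001100  (discard carry-out 1)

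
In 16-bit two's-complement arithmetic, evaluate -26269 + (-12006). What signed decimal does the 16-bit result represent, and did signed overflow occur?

-26269 → 1001100101100011
-12006 → 1101000100011010
  1001100101100011
+ 1101000100011010
= 0110101001111101  (discard carry-out 1)
Result 0110101001111101: MSB = 0 → value 27261.
Both addends are negative but the stored result is non-negative: signed overflow. The true value -26269 + (-12006) = -38275 lies outside [-32768, 32767].

27261; overflow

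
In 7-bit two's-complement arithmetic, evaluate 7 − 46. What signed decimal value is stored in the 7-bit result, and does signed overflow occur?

-39; no overflow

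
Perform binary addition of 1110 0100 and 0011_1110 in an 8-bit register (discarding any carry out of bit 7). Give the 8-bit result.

00100010

  11100100
+ 00111110
= 00100010  (discard carry-out 1)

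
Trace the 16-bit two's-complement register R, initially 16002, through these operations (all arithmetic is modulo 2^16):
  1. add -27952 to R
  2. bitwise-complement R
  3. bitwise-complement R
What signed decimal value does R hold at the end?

Start: R = 16002 = 0011111010000010.
R = 16002 + (-27952) = -11950 = 1101000101010010
R = NOT 1101000101010010 = 0010111010101101 = 11949
R = NOT 0010111010101101 = 1101000101010010 = -11950

-11950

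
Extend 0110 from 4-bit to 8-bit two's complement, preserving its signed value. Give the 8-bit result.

00000110

MSB of 0110 is 0; replicate it into the new high bits.
0000|0110 → 00000110 (still 6).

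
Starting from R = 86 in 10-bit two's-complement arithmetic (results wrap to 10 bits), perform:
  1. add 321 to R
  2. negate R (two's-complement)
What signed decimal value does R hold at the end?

Start: R = 86 = 0001010110.
R = 86 + 321 = 407 = 0110010111
R = −(407) = -407 = 1001101001

-407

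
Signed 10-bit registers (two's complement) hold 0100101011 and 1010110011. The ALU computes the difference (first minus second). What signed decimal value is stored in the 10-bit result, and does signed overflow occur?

-392; overflow

0100101011 = 299 (signed)
1010110011 = -333 (signed)
Subtract via negate-and-add: invert 1010110011 + 1 = 0101001101 (i.e. 333).
  0100101011
+ 0101001101
= 1001111000
Result 1001111000: MSB = 1 → 632 − 1024 = -392.
Both addends (after negating the subtrahend) are non-negative but the stored result is negative: signed overflow. The true value 299 − (-333) = 632 lies outside [-512, 511].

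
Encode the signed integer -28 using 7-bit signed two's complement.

1100100

|-28| = 28 = 0011100 in 7 bits.
Invert the bits: 1100011. Add 1: 1100100.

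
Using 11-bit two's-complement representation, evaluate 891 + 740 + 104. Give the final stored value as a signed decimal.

-313

891 + 740 = 1631 → wraps to -417 (11001011111)
-417 + 104 = -313 (11011000111)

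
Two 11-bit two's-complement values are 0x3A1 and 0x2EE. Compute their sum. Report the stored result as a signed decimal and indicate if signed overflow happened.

0x3A1 = 01110100001 = 929 (signed)
0x2EE = 01011101110 = 750 (signed)
  01110100001
+ 01011101110
= 11010001111
Result 11010001111: MSB = 1 → 1679 − 2048 = -369.
Both addends are non-negative but the stored result is negative: signed overflow. The true value 929 + 750 = 1679 lies outside [-1024, 1023].

-369; overflow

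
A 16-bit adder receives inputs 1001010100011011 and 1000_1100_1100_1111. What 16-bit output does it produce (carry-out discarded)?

0010000111101010

  1001010100011011
+ 1000110011001111
= 0010000111101010  (discard carry-out 1)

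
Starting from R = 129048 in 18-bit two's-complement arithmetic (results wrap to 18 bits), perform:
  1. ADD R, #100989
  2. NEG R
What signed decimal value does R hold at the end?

32107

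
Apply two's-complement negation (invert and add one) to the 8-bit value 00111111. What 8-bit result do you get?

Invert: 11000000. Add 1: 11000001.
Check: 00111111 = 63, 11000001 = -63.

11000001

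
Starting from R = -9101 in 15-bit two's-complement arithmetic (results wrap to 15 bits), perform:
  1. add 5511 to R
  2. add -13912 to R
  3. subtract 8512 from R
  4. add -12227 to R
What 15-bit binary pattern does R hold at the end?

Start: R = -9101 = 101110001110011.
R = -9101 + 5511 = -3590 = 111000111111010
R = -3590 + (-13912) = -17502; wraps to 15266 = 011101110100010
R = 15266 − 8512 = 6754 = 001101001100010
R = 6754 + (-12227) = -5473 = 110101010011111

110101010011111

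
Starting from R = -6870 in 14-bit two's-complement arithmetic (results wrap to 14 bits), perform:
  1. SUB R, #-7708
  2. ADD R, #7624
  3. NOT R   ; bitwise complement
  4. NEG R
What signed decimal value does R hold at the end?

-7921

Start: R = -6870 = 10010100101010.
R = -6870 − (-7708) = 838 = 00001101000110
R = 838 + 7624 = 8462; wraps to -7922 = 10000100001110
R = NOT 10000100001110 = 01111011110001 = 7921
R = −(7921) = -7921 = 10000100001111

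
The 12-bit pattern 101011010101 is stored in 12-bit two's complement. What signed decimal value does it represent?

-1323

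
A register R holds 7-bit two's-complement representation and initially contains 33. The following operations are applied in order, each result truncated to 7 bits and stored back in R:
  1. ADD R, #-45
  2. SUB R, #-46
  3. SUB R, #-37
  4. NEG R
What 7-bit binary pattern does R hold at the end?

Start: R = 33 = 0100001.
R = 33 + (-45) = -12 = 1110100
R = -12 − (-46) = 34 = 0100010
R = 34 − (-37) = 71; wraps to -57 = 1000111
R = −(-57) = 57 = 0111001

0111001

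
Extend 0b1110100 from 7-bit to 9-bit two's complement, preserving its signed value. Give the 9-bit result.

111110100

MSB of 1110100 is 1; replicate it into the new high bits.
11|1110100 → 111110100 (still -12).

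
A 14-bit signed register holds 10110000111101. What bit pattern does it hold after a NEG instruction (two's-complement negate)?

Invert: 01001111000010. Add 1: 01001111000011.

01001111000011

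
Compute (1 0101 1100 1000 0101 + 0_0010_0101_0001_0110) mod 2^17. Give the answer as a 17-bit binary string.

11000000110011011

  10101110010000101
+ 00010010100010110
= 11000000110011011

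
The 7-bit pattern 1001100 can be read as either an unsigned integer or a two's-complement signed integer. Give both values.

Unsigned: 1001100 = 76.
Signed: MSB=1 → 76 − 128 = -52.

unsigned = 76, signed = -52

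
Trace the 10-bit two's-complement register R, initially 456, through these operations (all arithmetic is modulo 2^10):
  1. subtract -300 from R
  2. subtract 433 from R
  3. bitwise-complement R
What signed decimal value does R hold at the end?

Start: R = 456 = 0111001000.
R = 456 − (-300) = 756; wraps to -268 = 1011110100
R = -268 − 433 = -701; wraps to 323 = 0101000011
R = NOT 0101000011 = 1010111100 = -324

-324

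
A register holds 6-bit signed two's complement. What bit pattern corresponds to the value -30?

100010

|-30| = 30 = 011110 in 6 bits.
Invert the bits: 100001. Add 1: 100010.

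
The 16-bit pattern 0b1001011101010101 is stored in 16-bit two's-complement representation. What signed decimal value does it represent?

MSB is 1, so the value is negative.
Unsigned reading: 38741. Subtract 2^16 = 65536: 38741 − 65536 = -26795.

-26795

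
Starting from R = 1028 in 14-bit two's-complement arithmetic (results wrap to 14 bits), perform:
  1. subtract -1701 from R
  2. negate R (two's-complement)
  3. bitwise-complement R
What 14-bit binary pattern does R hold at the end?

00101010101000

Start: R = 1028 = 00010000000100.
R = 1028 − (-1701) = 2729 = 00101010101001
R = −(2729) = -2729 = 11010101010111
R = NOT 11010101010111 = 00101010101000 = 2728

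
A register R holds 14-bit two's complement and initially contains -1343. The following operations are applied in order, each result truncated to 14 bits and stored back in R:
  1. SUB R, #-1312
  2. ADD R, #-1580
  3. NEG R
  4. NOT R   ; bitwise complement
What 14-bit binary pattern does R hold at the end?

11100110110100

Start: R = -1343 = 11101011000001.
R = -1343 − (-1312) = -31 = 11111111100001
R = -31 + (-1580) = -1611 = 11100110110101
R = −(-1611) = 1611 = 00011001001011
R = NOT 00011001001011 = 11100110110100 = -1612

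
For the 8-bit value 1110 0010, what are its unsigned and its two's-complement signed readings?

unsigned = 226, signed = -30

Unsigned: 11100010 = 226.
Signed: MSB=1 → 226 − 256 = -30.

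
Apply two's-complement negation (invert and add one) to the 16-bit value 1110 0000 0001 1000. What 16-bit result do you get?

0001111111101000

Invert: 0001111111100111. Add 1: 0001111111101000.
Check: 1110000000011000 = -8168, 0001111111101000 = 8168.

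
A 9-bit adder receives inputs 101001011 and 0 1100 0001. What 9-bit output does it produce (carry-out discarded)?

  101001011
+ 011000001
= 000001100  (discard carry-out 1)

000001100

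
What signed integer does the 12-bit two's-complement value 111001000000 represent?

-448

MSB is 1, so the value is negative.
Unsigned reading: 3648. Subtract 2^12 = 4096: 3648 − 4096 = -448.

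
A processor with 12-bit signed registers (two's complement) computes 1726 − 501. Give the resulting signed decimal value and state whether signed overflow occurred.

1225; no overflow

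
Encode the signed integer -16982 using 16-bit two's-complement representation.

|-16982| = 16982 = 0100001001010110 in 16 bits.
Invert the bits: 1011110110101001. Add 1: 1011110110101010.

1011110110101010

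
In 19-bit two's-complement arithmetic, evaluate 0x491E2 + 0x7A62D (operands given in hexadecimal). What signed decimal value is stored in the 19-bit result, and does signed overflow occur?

-247793; no overflow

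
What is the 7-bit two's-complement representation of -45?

|-45| = 45 = 0101101 in 7 bits.
Invert the bits: 1010010. Add 1: 1010011.
Check: 1010011 reads as 83 − 128 = -45.

1010011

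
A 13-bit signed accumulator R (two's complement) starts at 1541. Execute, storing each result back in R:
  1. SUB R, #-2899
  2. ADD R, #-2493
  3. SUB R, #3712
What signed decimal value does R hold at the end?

-1765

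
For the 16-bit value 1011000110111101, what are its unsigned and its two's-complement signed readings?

Unsigned: 1011000110111101 = 45501.
Signed: MSB=1 → 45501 − 65536 = -20035.

unsigned = 45501, signed = -20035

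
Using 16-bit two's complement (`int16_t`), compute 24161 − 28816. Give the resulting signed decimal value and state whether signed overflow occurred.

-4655; no overflow

24161 → 0101111001100001
28816 → 0111000010010000
Subtract via negate-and-add: invert 0111000010010000 + 1 = 1000111101110000 (i.e. -28816).
  0101111001100001
+ 1000111101110000
= 1110110111010001
Result 1110110111010001: MSB = 1 → 60881 − 65536 = -4655.
Addends (after negating the subtrahend) have opposite signs, so signed overflow cannot occur.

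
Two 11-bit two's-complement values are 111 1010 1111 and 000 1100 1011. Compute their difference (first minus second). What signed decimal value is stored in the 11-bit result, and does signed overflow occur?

-284; no overflow

111 1010 1111 → 11110101111 = -81 (signed)
000 1100 1011 → 00011001011 = 203 (signed)
Subtract via negate-and-add: invert 00011001011 + 1 = 11100110101 (i.e. -203).
  11110101111
+ 11100110101
= 11011100100  (discard carry-out 1)
Result 11011100100: MSB = 1 → 1764 − 2048 = -284.
Both addends (after negating the subtrahend) are negative and so is the stored result: no signed overflow.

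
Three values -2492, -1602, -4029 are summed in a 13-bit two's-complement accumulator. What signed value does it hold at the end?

69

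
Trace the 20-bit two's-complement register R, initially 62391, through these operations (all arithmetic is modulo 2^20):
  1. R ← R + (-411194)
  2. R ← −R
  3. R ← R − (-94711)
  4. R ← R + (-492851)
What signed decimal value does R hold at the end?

-49337

Start: R = 62391 = 00001111001110110111.
R = 62391 + (-411194) = -348803 = 10101010110101111101
R = −(-348803) = 348803 = 01010101001010000011
R = 348803 − (-94711) = 443514 = 01101100010001111010
R = 443514 + (-492851) = -49337 = 11110011111101000111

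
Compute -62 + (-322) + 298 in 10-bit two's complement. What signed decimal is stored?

-86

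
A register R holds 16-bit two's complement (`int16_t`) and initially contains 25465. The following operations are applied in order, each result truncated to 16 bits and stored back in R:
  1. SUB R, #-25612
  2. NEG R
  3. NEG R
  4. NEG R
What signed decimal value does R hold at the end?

Start: R = 25465 = 0110001101111001.
R = 25465 − (-25612) = 51077; wraps to -14459 = 1100011110000101
R = −(-14459) = 14459 = 0011100001111011
R = −(14459) = -14459 = 1100011110000101
R = −(-14459) = 14459 = 0011100001111011

14459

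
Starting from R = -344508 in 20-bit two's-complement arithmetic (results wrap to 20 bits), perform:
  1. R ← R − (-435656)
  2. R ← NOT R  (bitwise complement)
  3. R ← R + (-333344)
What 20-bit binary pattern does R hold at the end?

10011000010111010011

Start: R = -344508 = 10101011111001000100.
R = -344508 − (-435656) = 91148 = 00010110010000001100
R = NOT 00010110010000001100 = 11101001101111110011 = -91149
R = -91149 + (-333344) = -424493 = 10011000010111010011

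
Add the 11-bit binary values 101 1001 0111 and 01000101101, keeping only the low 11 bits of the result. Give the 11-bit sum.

11111000100

  10110010111
+ 01000101101
= 11111000100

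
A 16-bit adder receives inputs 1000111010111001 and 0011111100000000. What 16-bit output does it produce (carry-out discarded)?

1100110110111001

  1000111010111001
+ 0011111100000000
= 1100110110111001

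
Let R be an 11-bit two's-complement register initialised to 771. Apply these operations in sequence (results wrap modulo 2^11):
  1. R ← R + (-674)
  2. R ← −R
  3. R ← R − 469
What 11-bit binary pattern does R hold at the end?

10111001010

Start: R = 771 = 01100000011.
R = 771 + (-674) = 97 = 00001100001
R = −(97) = -97 = 11110011111
R = -97 − 469 = -566 = 10111001010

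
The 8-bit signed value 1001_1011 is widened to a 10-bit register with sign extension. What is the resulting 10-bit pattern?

1110011011

MSB of 10011011 is 1; replicate it into the new high bits.
11|10011011 → 1110011011 (still -101).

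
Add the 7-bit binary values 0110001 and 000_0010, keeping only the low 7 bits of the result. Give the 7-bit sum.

0110011

  0110001
+ 0000010
= 0110011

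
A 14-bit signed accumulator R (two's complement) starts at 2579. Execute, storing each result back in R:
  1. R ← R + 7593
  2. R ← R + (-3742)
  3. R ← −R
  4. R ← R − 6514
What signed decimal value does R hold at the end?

3440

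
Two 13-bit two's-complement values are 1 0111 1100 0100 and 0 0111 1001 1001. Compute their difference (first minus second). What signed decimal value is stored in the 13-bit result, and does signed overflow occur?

-4053; no overflow

1 0111 1100 0100 → 1011111000100 = -2108 (signed)
0 0111 1001 1001 → 0011110011001 = 1945 (signed)
Subtract via negate-and-add: invert 0011110011001 + 1 = 1100001100111 (i.e. -1945).
  1011111000100
+ 1100001100111
= 1000000101011  (discard carry-out 1)
Result 1000000101011: MSB = 1 → 4139 − 8192 = -4053.
Both addends (after negating the subtrahend) are negative and so is the stored result: no signed overflow.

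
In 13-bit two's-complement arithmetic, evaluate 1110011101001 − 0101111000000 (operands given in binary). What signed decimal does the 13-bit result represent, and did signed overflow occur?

-3799; no overflow

1110011101001 = -791 (signed)
0101111000000 = 3008 (signed)
Subtract via negate-and-add: invert 0101111000000 + 1 = 1010001000000 (i.e. -3008).
  1110011101001
+ 1010001000000
= 1000100101001  (discard carry-out 1)
Result 1000100101001: MSB = 1 → 4393 − 8192 = -3799.
Both addends (after negating the subtrahend) are negative and so is the stored result: no signed overflow.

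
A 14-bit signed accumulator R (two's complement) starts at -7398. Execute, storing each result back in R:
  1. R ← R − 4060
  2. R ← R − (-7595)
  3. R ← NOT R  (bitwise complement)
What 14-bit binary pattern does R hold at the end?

00111100010110

Start: R = -7398 = 10001100011010.
R = -7398 − 4060 = -11458; wraps to 4926 = 01001100111110
R = 4926 − (-7595) = 12521; wraps to -3863 = 11000011101001
R = NOT 11000011101001 = 00111100010110 = 3862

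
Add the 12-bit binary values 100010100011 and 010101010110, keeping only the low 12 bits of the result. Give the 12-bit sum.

  100010100011
+ 010101010110
= 110111111001

110111111001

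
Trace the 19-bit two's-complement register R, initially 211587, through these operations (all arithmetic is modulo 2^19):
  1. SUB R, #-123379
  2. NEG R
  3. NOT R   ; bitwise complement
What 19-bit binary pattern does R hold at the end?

1010001110001110101

Start: R = 211587 = 0110011101010000011.
R = 211587 − (-123379) = 334966; wraps to -189322 = 1010001110001110110
R = −(-189322) = 189322 = 0101110001110001010
R = NOT 0101110001110001010 = 1010001110001110101 = -189323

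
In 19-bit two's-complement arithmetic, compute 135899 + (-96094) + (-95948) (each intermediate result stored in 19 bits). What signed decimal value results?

135899 + (-96094) = 39805 (0001001101101111101)
39805 + (-95948) = -56143 (1110010010010110001)

-56143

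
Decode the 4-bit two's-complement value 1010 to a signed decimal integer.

MSB is 1, so the value is negative.
Invert: 0101. Add 1: 0110 = 6. So the value is −6.

-6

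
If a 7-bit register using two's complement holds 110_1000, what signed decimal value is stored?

MSB is 1, so the value is negative.
Unsigned reading: 104. Subtract 2^7 = 128: 104 − 128 = -24.

-24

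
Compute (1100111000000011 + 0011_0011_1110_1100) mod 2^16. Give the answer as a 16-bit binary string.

  1100111000000011
+ 0011001111101100
= 0000000111101111  (discard carry-out 1)

0000000111101111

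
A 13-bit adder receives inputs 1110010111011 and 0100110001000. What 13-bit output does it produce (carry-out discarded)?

0011001000011

  1110010111011
+ 0100110001000
= 0011001000011  (discard carry-out 1)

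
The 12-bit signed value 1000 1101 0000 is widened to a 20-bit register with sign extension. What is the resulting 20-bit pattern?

11111111100011010000

MSB of 100011010000 is 1; replicate it into the new high bits.
11111111|100011010000 → 11111111100011010000 (still -1840).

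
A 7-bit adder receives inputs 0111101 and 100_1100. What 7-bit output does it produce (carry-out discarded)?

0001001

  0111101
+ 1001100
= 0001001  (discard carry-out 1)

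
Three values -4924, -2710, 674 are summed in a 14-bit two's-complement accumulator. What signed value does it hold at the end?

-4924 + (-2710) = -7634 (10001000101110)
-7634 + 674 = -6960 (10010011010000)

-6960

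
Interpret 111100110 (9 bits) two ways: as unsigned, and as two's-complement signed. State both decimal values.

Unsigned: 111100110 = 486.
Signed: MSB=1 → 486 − 512 = -26.

unsigned = 486, signed = -26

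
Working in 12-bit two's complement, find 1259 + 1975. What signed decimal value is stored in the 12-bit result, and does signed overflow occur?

1259 → 010011101011
1975 → 011110110111
  010011101011
+ 011110110111
= 110010100010
Result 110010100010: MSB = 1 → 3234 − 4096 = -862.
Both addends are non-negative but the stored result is negative: signed overflow. The true value 1259 + 1975 = 3234 lies outside [-2048, 2047].

-862; overflow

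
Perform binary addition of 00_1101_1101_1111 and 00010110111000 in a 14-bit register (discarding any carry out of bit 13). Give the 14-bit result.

01001110010111

  00110111011111
+ 00010110111000
= 01001110010111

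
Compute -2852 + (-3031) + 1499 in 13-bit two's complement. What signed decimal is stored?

-2852 + (-3031) = -5883 → wraps to 2309 (0100100000101)
2309 + 1499 = 3808 (0111011100000)

3808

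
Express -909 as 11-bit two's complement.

|-909| = 909 = 01110001101 in 11 bits.
Invert the bits: 10001110010. Add 1: 10001110011.

10001110011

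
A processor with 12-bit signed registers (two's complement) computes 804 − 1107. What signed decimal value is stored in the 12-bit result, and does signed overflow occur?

804 → 001100100100
1107 → 010001010011
Subtract via negate-and-add: invert 010001010011 + 1 = 101110101101 (i.e. -1107).
  001100100100
+ 101110101101
= 111011010001
Result 111011010001: MSB = 1 → 3793 − 4096 = -303.
Addends (after negating the subtrahend) have opposite signs, so signed overflow cannot occur.

-303; no overflow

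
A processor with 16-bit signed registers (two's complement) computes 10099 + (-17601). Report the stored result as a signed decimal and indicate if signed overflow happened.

-7502; no overflow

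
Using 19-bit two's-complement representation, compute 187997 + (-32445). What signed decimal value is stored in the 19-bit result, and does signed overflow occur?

155552; no overflow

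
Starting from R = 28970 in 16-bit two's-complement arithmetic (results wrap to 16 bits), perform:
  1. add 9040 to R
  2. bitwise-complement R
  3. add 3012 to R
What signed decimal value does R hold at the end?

Start: R = 28970 = 0111000100101010.
R = 28970 + 9040 = 38010; wraps to -27526 = 1001010001111010
R = NOT 1001010001111010 = 0110101110000101 = 27525
R = 27525 + 3012 = 30537 = 0111011101001001

30537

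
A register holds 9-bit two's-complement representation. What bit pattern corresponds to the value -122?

110000110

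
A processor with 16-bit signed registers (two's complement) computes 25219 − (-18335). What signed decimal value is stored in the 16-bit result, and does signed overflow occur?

-21982; overflow

25219 → 0110001010000011
-18335 → 1011100001100001
Subtract via negate-and-add: invert 1011100001100001 + 1 = 0100011110011111 (i.e. 18335).
  0110001010000011
+ 0100011110011111
= 1010101000100010
Result 1010101000100010: MSB = 1 → 43554 − 65536 = -21982.
Both addends (after negating the subtrahend) are non-negative but the stored result is negative: signed overflow. The true value 25219 − (-18335) = 43554 lies outside [-32768, 32767].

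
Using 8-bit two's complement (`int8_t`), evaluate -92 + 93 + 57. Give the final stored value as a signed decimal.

58

-92 + 93 = 1 (00000001)
1 + 57 = 58 (00111010)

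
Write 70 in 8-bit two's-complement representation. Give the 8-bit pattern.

70 is non-negative, so write it directly in 8 bits: 01000110.

01000110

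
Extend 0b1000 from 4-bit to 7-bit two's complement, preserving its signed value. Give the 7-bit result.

MSB of 1000 is 1; replicate it into the new high bits.
111|1000 → 1111000 (still -8).

1111000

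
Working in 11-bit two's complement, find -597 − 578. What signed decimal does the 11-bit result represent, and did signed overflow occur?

873; overflow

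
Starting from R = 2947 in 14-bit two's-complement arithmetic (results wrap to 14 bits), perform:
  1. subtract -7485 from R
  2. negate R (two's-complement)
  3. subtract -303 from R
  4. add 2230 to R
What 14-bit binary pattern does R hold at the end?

Start: R = 2947 = 00101110000011.
R = 2947 − (-7485) = 10432; wraps to -5952 = 10100011000000
R = −(-5952) = 5952 = 01011101000000
R = 5952 − (-303) = 6255 = 01100001101111
R = 6255 + 2230 = 8485; wraps to -7899 = 10000100100101

10000100100101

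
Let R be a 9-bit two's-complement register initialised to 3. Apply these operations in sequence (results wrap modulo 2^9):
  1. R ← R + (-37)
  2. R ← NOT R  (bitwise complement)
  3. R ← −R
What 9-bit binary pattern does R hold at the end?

111011111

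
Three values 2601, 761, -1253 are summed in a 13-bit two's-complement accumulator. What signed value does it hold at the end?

2109

2601 + 761 = 3362 (0110100100010)
3362 + (-1253) = 2109 (0100000111101)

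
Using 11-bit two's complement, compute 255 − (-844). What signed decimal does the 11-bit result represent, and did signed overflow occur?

-949; overflow

255 → 00011111111
-844 → 10010110100
Subtract via negate-and-add: invert 10010110100 + 1 = 01101001100 (i.e. 844).
  00011111111
+ 01101001100
= 10001001011
Result 10001001011: MSB = 1 → 1099 − 2048 = -949.
Both addends (after negating the subtrahend) are non-negative but the stored result is negative: signed overflow. The true value 255 − (-844) = 1099 lies outside [-1024, 1023].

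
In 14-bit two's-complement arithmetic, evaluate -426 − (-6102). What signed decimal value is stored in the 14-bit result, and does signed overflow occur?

5676; no overflow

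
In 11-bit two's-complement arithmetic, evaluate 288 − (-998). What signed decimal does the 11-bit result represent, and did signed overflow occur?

288 → 00100100000
-998 → 10000011010
Subtract via negate-and-add: invert 10000011010 + 1 = 01111100110 (i.e. 998).
  00100100000
+ 01111100110
= 10100000110
Result 10100000110: MSB = 1 → 1286 − 2048 = -762.
Both addends (after negating the subtrahend) are non-negative but the stored result is negative: signed overflow. The true value 288 − (-998) = 1286 lies outside [-1024, 1023].

-762; overflow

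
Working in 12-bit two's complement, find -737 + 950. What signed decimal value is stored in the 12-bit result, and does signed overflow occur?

-737 → 110100011111
950 → 001110110110
  110100011111
+ 001110110110
= 000011010101  (discard carry-out 1)
Result 000011010101: MSB = 0 → value 213.
Addends have opposite signs, so signed overflow cannot occur.

213; no overflow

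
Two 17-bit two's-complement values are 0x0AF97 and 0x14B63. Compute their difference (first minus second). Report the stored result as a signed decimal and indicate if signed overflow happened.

0x0AF97 = 01010111110010111 = 44951 (signed)
0x14B63 = 10100101101100011 = -46237 (signed)
Subtract via negate-and-add: invert 10100101101100011 + 1 = 01011010010011101 (i.e. 46237).
  01010111110010111
+ 01011010010011101
= 10110010000110100
Result 10110010000110100: MSB = 1 → 91188 − 131072 = -39884.
Both addends (after negating the subtrahend) are non-negative but the stored result is negative: signed overflow. The true value 44951 − (-46237) = 91188 lies outside [-65536, 65535].

-39884; overflow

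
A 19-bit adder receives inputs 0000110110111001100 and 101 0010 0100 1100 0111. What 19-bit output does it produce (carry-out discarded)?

  0000110110111001100
+ 1010010010011000111
= 1011001001010010011

1011001001010010011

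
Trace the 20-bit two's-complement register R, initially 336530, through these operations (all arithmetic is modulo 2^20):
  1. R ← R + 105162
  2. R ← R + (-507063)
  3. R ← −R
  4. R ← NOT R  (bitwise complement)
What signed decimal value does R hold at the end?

-65372

Start: R = 336530 = 01010010001010010010.
R = 336530 + 105162 = 441692 = 01101011110101011100
R = 441692 + (-507063) = -65371 = 11110000000010100101
R = −(-65371) = 65371 = 00001111111101011011
R = NOT 00001111111101011011 = 11110000000010100100 = -65372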